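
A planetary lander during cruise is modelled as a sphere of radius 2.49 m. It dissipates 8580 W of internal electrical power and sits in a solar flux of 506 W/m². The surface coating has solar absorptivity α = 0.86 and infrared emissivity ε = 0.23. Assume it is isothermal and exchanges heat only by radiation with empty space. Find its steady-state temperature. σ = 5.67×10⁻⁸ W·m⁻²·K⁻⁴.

At steady state, absorbed solar power + internal power = radiated power.
Absorbed: α·S·A_cross = 0.86·506·19.48 = 8476 W (cross-section πr²).
Total input = 8476 + 8580 = 17060 W.
Radiated: εσ·A_surf·T⁴ with A_surf = 4πr² = 77.91 m².
T⁴ = 17060/(0.23·5.67×10⁻⁸·77.91) = 1.679×10¹⁰ K⁴.

T ≈ 360 K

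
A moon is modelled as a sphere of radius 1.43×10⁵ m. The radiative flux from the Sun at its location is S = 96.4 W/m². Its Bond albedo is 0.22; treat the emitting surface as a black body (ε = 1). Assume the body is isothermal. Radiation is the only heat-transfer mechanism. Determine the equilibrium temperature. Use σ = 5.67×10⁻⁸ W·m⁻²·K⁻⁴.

At equilibrium, absorbed power = emitted power.
Absorbing cross-section = πr² = 6.424×10¹⁰ m²; emitting surface = 4πr² = 2.570×10¹¹ m² (ratio 4).
(1−a)S·A_cross = εσ·A_surf·T⁴  ⇒  T⁴ = (1−a)S/(4σ).
T⁴ = 0.780·96.4/(4·5.67×10⁻⁸) = 3.315×10⁸ K⁴.
T = (3.315×10⁸)^(1/4).

T ≈ 135 K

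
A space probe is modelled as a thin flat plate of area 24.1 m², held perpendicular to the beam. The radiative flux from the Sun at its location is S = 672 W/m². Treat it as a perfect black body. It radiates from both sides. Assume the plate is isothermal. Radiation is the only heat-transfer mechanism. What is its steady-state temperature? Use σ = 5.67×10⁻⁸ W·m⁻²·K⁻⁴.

At equilibrium, absorbed power = emitted power.
Absorbing cross-section = A = 24.10 m²; emitting surface = 2A = 48.20 m² (ratio 2).
S·A_cross = εσ·A_surf·T⁴  ⇒  T⁴ = S/(2σ).
T⁴ = 1.00·672/(2·5.67×10⁻⁸) = 5.926×10⁹ K⁴.
T = (5.926×10⁹)^(1/4).

T ≈ 277 K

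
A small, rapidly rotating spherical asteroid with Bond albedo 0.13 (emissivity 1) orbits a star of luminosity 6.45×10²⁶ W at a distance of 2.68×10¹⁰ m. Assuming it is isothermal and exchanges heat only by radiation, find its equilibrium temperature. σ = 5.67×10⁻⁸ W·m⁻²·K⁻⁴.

First find the stellar flux at distance d: S = L/(4πd²) = 6.45×10²⁶/(4π·(2.68×10¹⁰)²) = 71460 W/m².
For an isothermal sphere, absorbed (1−a)S·πr² = emitted σ·4πr²·T⁴, so T⁴ = (1−a)S/(4σ).
T⁴ = 0.870·71460/(4·5.67×10⁻⁸) = 2.741×10¹¹ K⁴.

T ≈ 724 K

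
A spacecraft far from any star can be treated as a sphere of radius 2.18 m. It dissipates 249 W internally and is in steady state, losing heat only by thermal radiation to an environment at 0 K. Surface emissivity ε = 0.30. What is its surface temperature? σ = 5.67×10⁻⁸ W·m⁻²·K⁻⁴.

T ≈ 125 K

Steady state: internal power = radiated power, P = εσA T⁴.
Radiating area A = 4πr² = 59.72 m².
T⁴ = P/(εσA) = 249/(0.30·5.67×10⁻⁸·59.72) = 2.451×10⁸ K⁴.
T = (2.451×10⁸)^(1/4).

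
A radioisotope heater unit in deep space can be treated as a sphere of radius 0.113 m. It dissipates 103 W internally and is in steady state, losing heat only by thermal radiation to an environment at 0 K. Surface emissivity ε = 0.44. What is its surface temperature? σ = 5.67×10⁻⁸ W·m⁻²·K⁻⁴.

Steady state: internal power = radiated power, P = εσA T⁴.
Radiating area A = 4πr² = 0.1605 m².
T⁴ = P/(εσA) = 103/(0.44·5.67×10⁻⁸·0.1605) = 2.573×10¹⁰ K⁴.
T = (2.573×10¹⁰)^(1/4).

T ≈ 401 K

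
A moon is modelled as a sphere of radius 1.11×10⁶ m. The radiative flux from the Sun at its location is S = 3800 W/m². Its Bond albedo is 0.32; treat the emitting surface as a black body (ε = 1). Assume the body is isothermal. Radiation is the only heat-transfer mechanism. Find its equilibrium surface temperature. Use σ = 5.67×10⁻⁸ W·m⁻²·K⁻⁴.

T ≈ 327 K

At equilibrium, absorbed power = emitted power.
Absorbing cross-section = πr² = 3.871×10¹² m²; emitting surface = 4πr² = 1.548×10¹³ m² (ratio 4).
(1−a)S·A_cross = εσ·A_surf·T⁴  ⇒  T⁴ = (1−a)S/(4σ).
T⁴ = 0.680·3800/(4·5.67×10⁻⁸) = 1.139×10¹⁰ K⁴.
T = (1.139×10¹⁰)^(1/4).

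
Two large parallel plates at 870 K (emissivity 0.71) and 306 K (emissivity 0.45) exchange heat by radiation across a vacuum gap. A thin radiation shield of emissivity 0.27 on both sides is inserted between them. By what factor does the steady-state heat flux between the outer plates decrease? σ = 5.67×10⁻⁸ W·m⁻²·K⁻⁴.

factor ≈ 3.44

Without shield: q₀ = σΔ(T⁴)/(1/ε₁+1/ε₂−1) with denominator 2.631.
With shield the two gaps are in series; the resistances add: (1/ε₁+1/ε_s−1)+(1/ε_s+1/ε₂−1) = 4.112+4.926 = 9.038.
Heat-flux ratio q₀/q = 9.038/2.631.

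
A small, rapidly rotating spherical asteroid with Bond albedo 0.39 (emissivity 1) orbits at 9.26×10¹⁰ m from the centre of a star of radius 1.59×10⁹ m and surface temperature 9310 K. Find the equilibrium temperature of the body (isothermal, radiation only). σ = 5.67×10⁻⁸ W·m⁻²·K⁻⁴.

T ≈ 762 K

The star's surface emits σT_*⁴; at distance d the flux is S = σT_*⁴(R_*/d)².
S = 5.67×10⁻⁸·(9310)⁴·(1.59×10⁹/9.26×10¹⁰)² = 1.256×10⁵ W/m².
For an isothermal sphere T⁴ = (1−a)S/(4σ) = 3.378×10¹¹ K⁴.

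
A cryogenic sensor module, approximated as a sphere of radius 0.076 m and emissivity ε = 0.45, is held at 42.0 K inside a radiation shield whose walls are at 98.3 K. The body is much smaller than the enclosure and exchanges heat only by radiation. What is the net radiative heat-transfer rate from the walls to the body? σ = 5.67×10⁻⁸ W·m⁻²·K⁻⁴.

For a small grey body in a large enclosure: P_net = εσA(T_body⁴ − T_wall⁴).
A = 4πr² = 0.07258 m²; T_body⁴ − T_wall⁴ = 3.112×10⁶ − 9.337×10⁷ = -9.026×10⁷ K⁴.
|P_net| = 0.45·5.67×10⁻⁸·0.07258·9.026×10⁷.

P_net ≈ 0.167 W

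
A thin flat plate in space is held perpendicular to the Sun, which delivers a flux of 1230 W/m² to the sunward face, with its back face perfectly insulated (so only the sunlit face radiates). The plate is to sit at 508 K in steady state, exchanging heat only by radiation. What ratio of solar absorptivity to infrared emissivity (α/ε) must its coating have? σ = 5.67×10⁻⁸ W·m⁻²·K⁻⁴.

α/ε ≈ 3.07

Balance: αS·A = εσ·1A·T⁴ ⇒ α/ε = σT⁴/S.
α/ε = 5.67×10⁻⁸·(508)⁴/1230 = 5.67×10⁻⁸·6.660×10¹⁰/1230.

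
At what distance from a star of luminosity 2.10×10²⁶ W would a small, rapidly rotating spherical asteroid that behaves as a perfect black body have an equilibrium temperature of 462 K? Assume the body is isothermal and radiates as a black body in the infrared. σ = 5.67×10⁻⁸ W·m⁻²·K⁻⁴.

For an isothermal black-emitting sphere, (1−a)S·πr² = σ·4πr²·T⁴ ⇒ S = 4σT⁴/(1−a).
S = 4·5.67×10⁻⁸·(462)⁴/1.00 = 10330 W/m².
Flux falls as S = L/(4πd²), so d = √(L/(4πS)) = √(2.10×10²⁶/(4π·10330)).

d ≈ 4.02×10¹⁰ m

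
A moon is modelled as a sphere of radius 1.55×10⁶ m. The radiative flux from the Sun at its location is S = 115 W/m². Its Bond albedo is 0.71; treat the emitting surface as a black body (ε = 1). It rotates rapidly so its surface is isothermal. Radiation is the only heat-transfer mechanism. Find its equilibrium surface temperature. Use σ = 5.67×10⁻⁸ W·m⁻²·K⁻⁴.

At equilibrium, absorbed power = emitted power.
Absorbing cross-section = πr² = 7.548×10¹² m²; emitting surface = 4πr² = 3.019×10¹³ m² (ratio 4).
(1−a)S·A_cross = εσ·A_surf·T⁴  ⇒  T⁴ = (1−a)S/(4σ).
T⁴ = 0.290·115/(4·5.67×10⁻⁸) = 1.470×10⁸ K⁴.
T = (1.470×10⁸)^(1/4).

T ≈ 110 K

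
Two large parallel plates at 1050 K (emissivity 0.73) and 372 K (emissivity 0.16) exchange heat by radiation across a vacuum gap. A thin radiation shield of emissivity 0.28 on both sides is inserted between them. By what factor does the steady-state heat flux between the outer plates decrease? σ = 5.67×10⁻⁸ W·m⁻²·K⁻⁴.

factor ≈ 1.93

Without shield: q₀ = σΔ(T⁴)/(1/ε₁+1/ε₂−1) with denominator 6.620.
With shield the two gaps are in series; the resistances add: (1/ε₁+1/ε_s−1)+(1/ε_s+1/ε₂−1) = 3.941+8.821 = 12.76.
Heat-flux ratio q₀/q = 12.76/6.620.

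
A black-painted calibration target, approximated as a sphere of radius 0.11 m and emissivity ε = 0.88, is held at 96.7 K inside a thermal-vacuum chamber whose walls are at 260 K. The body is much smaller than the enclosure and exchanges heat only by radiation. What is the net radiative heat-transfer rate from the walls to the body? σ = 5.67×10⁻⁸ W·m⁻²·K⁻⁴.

For a small grey body in a large enclosure: P_net = εσA(T_body⁴ − T_wall⁴).
A = 4πr² = 0.1521 m²; T_body⁴ − T_wall⁴ = 8.744×10⁷ − 4.570×10⁹ = -4.482×10⁹ K⁴.
|P_net| = 0.88·5.67×10⁻⁸·0.1521·4.482×10⁹.

P_net ≈ 34.0 W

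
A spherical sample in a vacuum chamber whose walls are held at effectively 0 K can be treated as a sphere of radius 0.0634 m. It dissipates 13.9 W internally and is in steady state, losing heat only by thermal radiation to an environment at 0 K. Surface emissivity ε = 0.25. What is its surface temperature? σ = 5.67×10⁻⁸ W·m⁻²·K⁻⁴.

Steady state: internal power = radiated power, P = εσA T⁴.
Radiating area A = 4πr² = 0.05051 m².
T⁴ = P/(εσA) = 13.9/(0.25·5.67×10⁻⁸·0.05051) = 1.941×10¹⁰ K⁴.
T = (1.941×10¹⁰)^(1/4).

T ≈ 373 K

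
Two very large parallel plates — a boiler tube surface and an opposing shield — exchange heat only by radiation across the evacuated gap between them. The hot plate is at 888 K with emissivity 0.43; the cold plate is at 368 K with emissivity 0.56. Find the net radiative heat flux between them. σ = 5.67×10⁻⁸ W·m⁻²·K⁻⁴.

For two infinite grey parallel plates, q = σ(T₁⁴ − T₂⁴)/(1/ε₁ + 1/ε₂ − 1).
T₁⁴ − T₂⁴ = 6.218×10¹¹ − 1.834×10¹⁰ = 6.035×10¹¹ K⁴.
1/ε₁ + 1/ε₂ − 1 = 2.326 + 1.786 − 1 = 3.111.
q = 5.67×10⁻⁸ × 6.035×10¹¹ / 3.111.

q ≈ 11000 W/m²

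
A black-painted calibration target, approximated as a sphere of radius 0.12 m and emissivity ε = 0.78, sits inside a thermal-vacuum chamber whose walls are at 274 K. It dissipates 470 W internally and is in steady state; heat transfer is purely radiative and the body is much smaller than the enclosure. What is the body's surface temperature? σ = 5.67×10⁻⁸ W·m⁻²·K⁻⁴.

T ≈ 504 K

For a small grey body in a large enclosure, net radiated power = εσA(T⁴ − T_w⁴).
Steady state: P = εσA(T⁴ − T_w⁴) with A = 4πr² = 0.1810 m².
T⁴ = P/(εσA) + T_w⁴ = 470/(0.78·5.67×10⁻⁸·0.1810) + (274)⁴
    = 5.873×10¹⁰ + 5.636×10⁹ = 6.436×10¹⁰ K⁴.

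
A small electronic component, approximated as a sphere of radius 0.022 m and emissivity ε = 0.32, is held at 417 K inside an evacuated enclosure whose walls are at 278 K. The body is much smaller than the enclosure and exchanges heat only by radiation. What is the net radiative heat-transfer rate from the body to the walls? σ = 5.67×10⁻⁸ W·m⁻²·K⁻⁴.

For a small grey body in a large enclosure: P_net = εσA(T_body⁴ − T_wall⁴).
A = 4πr² = 0.006082 m²; T_body⁴ − T_wall⁴ = 3.024×10¹⁰ − 5.973×10⁹ = 2.426×10¹⁰ K⁴.
|P_net| = 0.32·5.67×10⁻⁸·0.006082·2.426×10¹⁰.

P_net ≈ 2.68 W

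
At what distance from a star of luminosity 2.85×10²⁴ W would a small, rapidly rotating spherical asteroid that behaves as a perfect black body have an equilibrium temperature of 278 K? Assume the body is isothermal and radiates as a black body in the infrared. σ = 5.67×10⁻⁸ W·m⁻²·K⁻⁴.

For an isothermal black-emitting sphere, (1−a)S·πr² = σ·4πr²·T⁴ ⇒ S = 4σT⁴/(1−a).
S = 4·5.67×10⁻⁸·(278)⁴/1.00 = 1355 W/m².
Flux falls as S = L/(4πd²), so d = √(L/(4πS)) = √(2.85×10²⁴/(4π·1355)).

d ≈ 1.29×10¹⁰ m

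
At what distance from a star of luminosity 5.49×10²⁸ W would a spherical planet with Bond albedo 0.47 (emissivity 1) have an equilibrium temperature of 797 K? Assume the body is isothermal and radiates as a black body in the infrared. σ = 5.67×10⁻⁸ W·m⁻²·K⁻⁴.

For an isothermal black-emitting sphere, (1−a)S·πr² = σ·4πr²·T⁴ ⇒ S = 4σT⁴/(1−a).
S = 4·5.67×10⁻⁸·(797)⁴/0.530 = 1.727×10⁵ W/m².
Flux falls as S = L/(4πd²), so d = √(L/(4πS)) = √(5.49×10²⁸/(4π·1.727×10⁵)).

d ≈ 1.59×10¹¹ m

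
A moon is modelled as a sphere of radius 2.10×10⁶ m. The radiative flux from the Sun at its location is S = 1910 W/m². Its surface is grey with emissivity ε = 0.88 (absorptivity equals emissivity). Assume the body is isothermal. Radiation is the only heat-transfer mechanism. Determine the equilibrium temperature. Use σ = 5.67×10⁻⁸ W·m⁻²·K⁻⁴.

T ≈ 303 K

At equilibrium, absorbed power = emitted power.
Absorbing cross-section = πr² = 1.385×10¹³ m²; emitting surface = 4πr² = 5.542×10¹³ m² (ratio 4).
εS·A_cross = εσ·A_surf·T⁴  ⇒  T⁴ = S/(4σ)   (ε cancels).
T⁴ = 1910/(4·5.67×10⁻⁸) = 8.422×10⁹ K⁴.
T = (8.422×10⁹)^(1/4).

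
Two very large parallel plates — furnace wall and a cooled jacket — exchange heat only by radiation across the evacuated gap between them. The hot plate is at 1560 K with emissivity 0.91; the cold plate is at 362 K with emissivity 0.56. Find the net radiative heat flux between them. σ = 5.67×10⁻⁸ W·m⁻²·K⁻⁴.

q ≈ 1.78×10⁵ W/m²

For two infinite grey parallel plates, q = σ(T₁⁴ − T₂⁴)/(1/ε₁ + 1/ε₂ − 1).
T₁⁴ − T₂⁴ = 5.922×10¹² − 1.717×10¹⁰ = 5.905×10¹² K⁴.
1/ε₁ + 1/ε₂ − 1 = 1.099 + 1.786 − 1 = 1.885.
q = 5.67×10⁻⁸ × 5.905×10¹² / 1.885.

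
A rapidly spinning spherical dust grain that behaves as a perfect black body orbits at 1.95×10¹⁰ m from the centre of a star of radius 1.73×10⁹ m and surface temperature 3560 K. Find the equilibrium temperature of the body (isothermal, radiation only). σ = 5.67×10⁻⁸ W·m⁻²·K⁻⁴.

T ≈ 750 K

The star's surface emits σT_*⁴; at distance d the flux is S = σT_*⁴(R_*/d)².
S = 5.67×10⁻⁸·(3560)⁴·(1.73×10⁹/1.95×10¹⁰)² = 71680 W/m².
For an isothermal sphere T⁴ = (1−a)S/(4σ) = 3.161×10¹¹ K⁴.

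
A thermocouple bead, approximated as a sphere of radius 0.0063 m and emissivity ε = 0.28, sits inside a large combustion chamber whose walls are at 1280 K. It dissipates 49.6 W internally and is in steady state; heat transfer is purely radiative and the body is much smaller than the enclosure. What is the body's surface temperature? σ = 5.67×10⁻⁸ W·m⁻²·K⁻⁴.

For a small grey body in a large enclosure, net radiated power = εσA(T⁴ − T_w⁴).
Steady state: P = εσA(T⁴ − T_w⁴) with A = 4πr² = 4.988×10⁻⁴ m².
T⁴ = P/(εσA) + T_w⁴ = 49.6/(0.28·5.67×10⁻⁸·4.988×10⁻⁴) + (1280)⁴
    = 6.264×10¹² + 2.684×10¹² = 8.948×10¹² K⁴.

T ≈ 1730 K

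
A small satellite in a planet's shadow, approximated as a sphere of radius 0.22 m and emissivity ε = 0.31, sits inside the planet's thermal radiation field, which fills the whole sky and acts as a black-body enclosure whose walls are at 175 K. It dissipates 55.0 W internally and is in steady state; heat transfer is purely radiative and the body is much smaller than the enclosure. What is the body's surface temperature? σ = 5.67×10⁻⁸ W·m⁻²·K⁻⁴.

T ≈ 279 K

For a small grey body in a large enclosure, net radiated power = εσA(T⁴ − T_w⁴).
Steady state: P = εσA(T⁴ − T_w⁴) with A = 4πr² = 0.6082 m².
T⁴ = P/(εσA) + T_w⁴ = 55.0/(0.31·5.67×10⁻⁸·0.6082) + (175)⁴
    = 5.145×10⁹ + 9.379×10⁸ = 6.083×10⁹ K⁴.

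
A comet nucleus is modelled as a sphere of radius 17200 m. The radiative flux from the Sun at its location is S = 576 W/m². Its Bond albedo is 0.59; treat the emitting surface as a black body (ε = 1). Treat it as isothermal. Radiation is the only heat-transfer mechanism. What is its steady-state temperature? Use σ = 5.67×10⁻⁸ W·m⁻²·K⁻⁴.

T ≈ 180 K

At equilibrium, absorbed power = emitted power.
Absorbing cross-section = πr² = 9.294×10⁸ m²; emitting surface = 4πr² = 3.718×10⁹ m² (ratio 4).
(1−a)S·A_cross = εσ·A_surf·T⁴  ⇒  T⁴ = (1−a)S/(4σ).
T⁴ = 0.410·576/(4·5.67×10⁻⁸) = 1.041×10⁹ K⁴.
T = (1.041×10⁹)^(1/4).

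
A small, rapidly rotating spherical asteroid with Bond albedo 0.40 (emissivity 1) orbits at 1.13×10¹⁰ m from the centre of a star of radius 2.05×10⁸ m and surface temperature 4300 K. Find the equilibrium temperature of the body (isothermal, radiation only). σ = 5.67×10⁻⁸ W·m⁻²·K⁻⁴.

The star's surface emits σT_*⁴; at distance d the flux is S = σT_*⁴(R_*/d)².
S = 5.67×10⁻⁸·(4300)⁴·(2.05×10⁸/1.13×10¹⁰)² = 6380 W/m².
For an isothermal sphere T⁴ = (1−a)S/(4σ) = 1.688×10¹⁰ K⁴.

T ≈ 360 K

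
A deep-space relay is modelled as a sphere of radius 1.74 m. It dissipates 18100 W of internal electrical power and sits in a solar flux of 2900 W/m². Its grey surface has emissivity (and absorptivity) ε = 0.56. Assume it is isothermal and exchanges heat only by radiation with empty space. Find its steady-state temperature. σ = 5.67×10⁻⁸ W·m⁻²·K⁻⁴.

At steady state, absorbed solar power + internal power = radiated power.
Absorbed: α·S·A_cross = 0.56·2900·9.511 = 15450 W (cross-section πr²).
Total input = 15450 + 18100 = 33550 W.
Radiated: εσ·A_surf·T⁴ with A_surf = 4πr² = 38.05 m².
T⁴ = 33550/(0.56·5.67×10⁻⁸·38.05) = 2.777×10¹⁰ K⁴.

T ≈ 408 K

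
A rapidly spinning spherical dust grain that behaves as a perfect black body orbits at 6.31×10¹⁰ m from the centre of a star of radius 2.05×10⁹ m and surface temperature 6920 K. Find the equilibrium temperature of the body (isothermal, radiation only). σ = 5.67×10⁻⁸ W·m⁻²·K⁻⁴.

T ≈ 882 K

The star's surface emits σT_*⁴; at distance d the flux is S = σT_*⁴(R_*/d)².
S = 5.67×10⁻⁸·(6920)⁴·(2.05×10⁹/6.31×10¹⁰)² = 1.372×10⁵ W/m².
For an isothermal sphere T⁴ = (1−a)S/(4σ) = 6.051×10¹¹ K⁴.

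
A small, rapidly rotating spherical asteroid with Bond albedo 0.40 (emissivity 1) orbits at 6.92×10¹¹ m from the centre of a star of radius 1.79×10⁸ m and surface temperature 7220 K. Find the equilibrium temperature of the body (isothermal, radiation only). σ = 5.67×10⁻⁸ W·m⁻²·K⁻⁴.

T ≈ 72.3 K

The star's surface emits σT_*⁴; at distance d the flux is S = σT_*⁴(R_*/d)².
S = 5.67×10⁻⁸·(7220)⁴·(1.79×10⁸/6.92×10¹¹)² = 10.31 W/m².
For an isothermal sphere T⁴ = (1−a)S/(4σ) = 2.727×10⁷ K⁴.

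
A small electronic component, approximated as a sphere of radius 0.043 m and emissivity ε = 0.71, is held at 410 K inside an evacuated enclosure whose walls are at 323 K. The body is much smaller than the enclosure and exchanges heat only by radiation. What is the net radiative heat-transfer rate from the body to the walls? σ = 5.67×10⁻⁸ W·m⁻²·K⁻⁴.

P_net ≈ 16.3 W

For a small grey body in a large enclosure: P_net = εσA(T_body⁴ − T_wall⁴).
A = 4πr² = 0.02324 m²; T_body⁴ − T_wall⁴ = 2.826×10¹⁰ − 1.088×10¹⁰ = 1.737×10¹⁰ K⁴.
|P_net| = 0.71·5.67×10⁻⁸·0.02324·1.737×10¹⁰.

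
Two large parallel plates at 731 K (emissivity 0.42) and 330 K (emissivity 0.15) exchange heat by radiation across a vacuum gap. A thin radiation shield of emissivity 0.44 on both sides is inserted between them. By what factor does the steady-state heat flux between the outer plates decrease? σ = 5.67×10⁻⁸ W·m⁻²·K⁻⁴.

factor ≈ 1.44

Without shield: q₀ = σΔ(T⁴)/(1/ε₁+1/ε₂−1) with denominator 8.048.
With shield the two gaps are in series; the resistances add: (1/ε₁+1/ε_s−1)+(1/ε_s+1/ε₂−1) = 3.654+7.939 = 11.59.
Heat-flux ratio q₀/q = 11.59/8.048.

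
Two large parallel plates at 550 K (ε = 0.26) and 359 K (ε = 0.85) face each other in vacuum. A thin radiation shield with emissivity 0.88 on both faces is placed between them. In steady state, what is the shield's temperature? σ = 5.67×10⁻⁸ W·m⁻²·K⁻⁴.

In steady state the net flux on the hot side equals that on the cold side.
σ(T₁⁴−T_s⁴)/D₁ = σ(T_s⁴−T₂⁴)/D₂, with D₁ = 1/ε₁+1/ε_s−1 = 3.983, D₂ = 1/ε_s+1/ε₂−1 = 1.313.
Solve for T_s⁴: T_s⁴ = (D₂·T₁⁴ + D₁·T₂⁴)/(D₁+D₂) = 3.518×10¹⁰ K⁴.

T_s ≈ 433 K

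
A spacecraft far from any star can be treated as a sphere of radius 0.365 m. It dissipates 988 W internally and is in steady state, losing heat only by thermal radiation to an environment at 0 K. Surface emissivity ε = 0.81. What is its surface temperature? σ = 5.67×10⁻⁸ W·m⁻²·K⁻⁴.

T ≈ 337 K

Steady state: internal power = radiated power, P = εσA T⁴.
Radiating area A = 4πr² = 1.674 m².
T⁴ = P/(εσA) = 988/(0.81·5.67×10⁻⁸·1.674) = 1.285×10¹⁰ K⁴.
T = (1.285×10¹⁰)^(1/4).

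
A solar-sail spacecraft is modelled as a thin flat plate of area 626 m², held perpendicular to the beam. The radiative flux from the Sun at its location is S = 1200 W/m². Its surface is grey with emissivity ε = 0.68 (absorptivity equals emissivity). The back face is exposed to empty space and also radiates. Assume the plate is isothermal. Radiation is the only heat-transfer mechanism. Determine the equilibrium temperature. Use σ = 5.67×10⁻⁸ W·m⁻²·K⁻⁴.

T ≈ 321 K

At equilibrium, absorbed power = emitted power.
Absorbing cross-section = A = 626.0 m²; emitting surface = 2A = 1252 m² (ratio 2).
εS·A_cross = εσ·A_surf·T⁴  ⇒  T⁴ = S/(2σ)   (ε cancels).
T⁴ = 1200/(2·5.67×10⁻⁸) = 1.058×10¹⁰ K⁴.
T = (1.058×10¹⁰)^(1/4).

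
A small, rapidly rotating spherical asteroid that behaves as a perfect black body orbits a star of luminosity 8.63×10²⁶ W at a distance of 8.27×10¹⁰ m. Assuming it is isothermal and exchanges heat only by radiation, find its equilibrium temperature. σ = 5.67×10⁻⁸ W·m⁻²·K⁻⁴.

T ≈ 459 K

First find the stellar flux at distance d: S = L/(4πd²) = 8.63×10²⁶/(4π·(8.27×10¹⁰)²) = 10040 W/m².
For an isothermal sphere, absorbed (1−a)S·πr² = emitted σ·4πr²·T⁴, so T⁴ = (1−a)S/(4σ).
T⁴ = 1.00·10040/(4·5.67×10⁻⁸) = 4.427×10¹⁰ K⁴.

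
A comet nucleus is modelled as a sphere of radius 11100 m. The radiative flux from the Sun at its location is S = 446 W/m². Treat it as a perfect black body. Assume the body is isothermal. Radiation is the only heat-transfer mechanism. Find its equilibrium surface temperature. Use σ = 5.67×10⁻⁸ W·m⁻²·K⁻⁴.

T ≈ 211 K

At equilibrium, absorbed power = emitted power.
Absorbing cross-section = πr² = 3.871×10⁸ m²; emitting surface = 4πr² = 1.548×10⁹ m² (ratio 4).
S·A_cross = εσ·A_surf·T⁴  ⇒  T⁴ = S/(4σ).
T⁴ = 1.00·446/(4·5.67×10⁻⁸) = 1.966×10⁹ K⁴.
T = (1.966×10⁹)^(1/4).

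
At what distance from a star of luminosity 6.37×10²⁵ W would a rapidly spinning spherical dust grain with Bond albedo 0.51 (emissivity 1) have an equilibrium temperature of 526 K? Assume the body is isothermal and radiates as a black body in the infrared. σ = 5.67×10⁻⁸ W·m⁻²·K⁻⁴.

For an isothermal black-emitting sphere, (1−a)S·πr² = σ·4πr²·T⁴ ⇒ S = 4σT⁴/(1−a).
S = 4·5.67×10⁻⁸·(526)⁴/0.490 = 35430 W/m².
Flux falls as S = L/(4πd²), so d = √(L/(4πS)) = √(6.37×10²⁵/(4π·35430)).

d ≈ 1.20×10¹⁰ m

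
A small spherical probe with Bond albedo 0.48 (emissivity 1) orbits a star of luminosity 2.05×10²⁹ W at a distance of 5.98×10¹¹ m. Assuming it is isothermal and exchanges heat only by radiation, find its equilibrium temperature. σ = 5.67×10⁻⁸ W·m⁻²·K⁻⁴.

First find the stellar flux at distance d: S = L/(4πd²) = 2.05×10²⁹/(4π·(5.98×10¹¹)²) = 45620 W/m².
For an isothermal sphere, absorbed (1−a)S·πr² = emitted σ·4πr²·T⁴, so T⁴ = (1−a)S/(4σ).
T⁴ = 0.520·45620/(4·5.67×10⁻⁸) = 1.046×10¹¹ K⁴.

T ≈ 569 K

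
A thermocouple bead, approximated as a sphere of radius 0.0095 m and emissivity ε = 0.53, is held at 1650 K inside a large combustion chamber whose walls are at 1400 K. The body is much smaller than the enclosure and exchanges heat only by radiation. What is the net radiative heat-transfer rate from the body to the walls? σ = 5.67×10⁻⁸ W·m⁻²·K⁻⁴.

P_net ≈ 122 W

For a small grey body in a large enclosure: P_net = εσA(T_body⁴ − T_wall⁴).
A = 4πr² = 0.001134 m²; T_body⁴ − T_wall⁴ = 7.412×10¹² − 3.842×10¹² = 3.570×10¹² K⁴.
|P_net| = 0.53·5.67×10⁻⁸·0.001134·3.570×10¹².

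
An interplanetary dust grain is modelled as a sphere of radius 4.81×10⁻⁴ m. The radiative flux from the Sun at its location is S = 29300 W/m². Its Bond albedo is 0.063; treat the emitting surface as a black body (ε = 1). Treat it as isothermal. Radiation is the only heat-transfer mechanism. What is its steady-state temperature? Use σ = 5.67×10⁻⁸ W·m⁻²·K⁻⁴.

T ≈ 590 K

At equilibrium, absorbed power = emitted power.
Absorbing cross-section = πr² = 7.268×10⁻⁷ m²; emitting surface = 4πr² = 2.907×10⁻⁶ m² (ratio 4).
(1−a)S·A_cross = εσ·A_surf·T⁴  ⇒  T⁴ = (1−a)S/(4σ).
T⁴ = 0.937·29300/(4·5.67×10⁻⁸) = 1.210×10¹¹ K⁴.
T = (1.210×10¹¹)^(1/4).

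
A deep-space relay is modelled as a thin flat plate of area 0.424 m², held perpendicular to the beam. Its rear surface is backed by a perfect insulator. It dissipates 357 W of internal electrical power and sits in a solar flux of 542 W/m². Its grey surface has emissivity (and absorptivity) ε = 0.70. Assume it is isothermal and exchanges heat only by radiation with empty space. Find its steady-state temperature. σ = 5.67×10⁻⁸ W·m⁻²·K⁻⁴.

At steady state, absorbed solar power + internal power = radiated power.
Absorbed: α·S·A_cross = 0.70·542·0.4240 = 160.9 W (cross-section A).
Total input = 160.9 + 357 = 517.9 W.
Radiated: εσ·A_surf·T⁴ with A_surf = A = 0.4240 m².
T⁴ = 517.9/(0.70·5.67×10⁻⁸·0.4240) = 3.077×10¹⁰ K⁴.

T ≈ 419 K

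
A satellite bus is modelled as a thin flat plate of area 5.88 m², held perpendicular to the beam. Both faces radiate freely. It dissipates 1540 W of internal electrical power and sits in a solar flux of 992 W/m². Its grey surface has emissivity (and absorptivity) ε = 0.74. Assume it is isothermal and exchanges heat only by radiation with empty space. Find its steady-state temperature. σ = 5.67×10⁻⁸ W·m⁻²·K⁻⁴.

T ≈ 330 K

At steady state, absorbed solar power + internal power = radiated power.
Absorbed: α·S·A_cross = 0.74·992·5.880 = 4316 W (cross-section A).
Total input = 4316 + 1540 = 5856 W.
Radiated: εσ·A_surf·T⁴ with A_surf = 2A = 11.76 m².
T⁴ = 5856/(0.74·5.67×10⁻⁸·11.76) = 1.187×10¹⁰ K⁴.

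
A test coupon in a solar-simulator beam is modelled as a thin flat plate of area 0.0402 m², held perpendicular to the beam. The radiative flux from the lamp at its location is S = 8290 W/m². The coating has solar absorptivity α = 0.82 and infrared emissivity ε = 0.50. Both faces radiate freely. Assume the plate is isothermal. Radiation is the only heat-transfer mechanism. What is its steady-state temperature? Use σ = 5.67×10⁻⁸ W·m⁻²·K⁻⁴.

At equilibrium, absorbed power = emitted power.
Absorbing cross-section = A = 0.04020 m²; emitting surface = 2A = 0.08040 m² (ratio 2).
αS·A_cross = εσ·A_surf·T⁴  ⇒  T⁴ = αS/(ε·2σ).
T⁴ = 0.820·8290/(0.50·2·5.67×10⁻⁸) = 1.199×10¹¹ K⁴.
T = (1.199×10¹¹)^(1/4).

T ≈ 588 K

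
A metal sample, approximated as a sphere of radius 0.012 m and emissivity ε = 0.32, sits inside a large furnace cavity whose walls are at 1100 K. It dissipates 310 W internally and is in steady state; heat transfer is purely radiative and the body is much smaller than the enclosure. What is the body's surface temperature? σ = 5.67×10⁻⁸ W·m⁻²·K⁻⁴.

For a small grey body in a large enclosure, net radiated power = εσA(T⁴ − T_w⁴).
Steady state: P = εσA(T⁴ − T_w⁴) with A = 4πr² = 0.001810 m².
T⁴ = P/(εσA) + T_w⁴ = 310/(0.32·5.67×10⁻⁸·0.001810) + (1100)⁴
    = 9.442×10¹² + 1.464×10¹² = 1.091×10¹³ K⁴.

T ≈ 1820 K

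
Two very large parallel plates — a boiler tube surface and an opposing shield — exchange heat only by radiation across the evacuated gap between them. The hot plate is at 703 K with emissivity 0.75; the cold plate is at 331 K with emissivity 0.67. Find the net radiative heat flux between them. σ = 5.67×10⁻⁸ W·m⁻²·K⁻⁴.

q ≈ 7210 W/m²

For two infinite grey parallel plates, q = σ(T₁⁴ − T₂⁴)/(1/ε₁ + 1/ε₂ − 1).
T₁⁴ − T₂⁴ = 2.442×10¹¹ − 1.200×10¹⁰ = 2.322×10¹¹ K⁴.
1/ε₁ + 1/ε₂ − 1 = 1.333 + 1.493 − 1 = 1.826.
q = 5.67×10⁻⁸ × 2.322×10¹¹ / 1.826.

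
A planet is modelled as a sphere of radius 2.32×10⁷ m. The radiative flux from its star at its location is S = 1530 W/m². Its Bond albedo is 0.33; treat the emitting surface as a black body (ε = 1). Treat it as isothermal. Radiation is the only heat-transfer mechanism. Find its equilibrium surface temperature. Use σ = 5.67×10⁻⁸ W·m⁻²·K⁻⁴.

T ≈ 259 K

At equilibrium, absorbed power = emitted power.
Absorbing cross-section = πr² = 1.691×10¹⁵ m²; emitting surface = 4πr² = 6.764×10¹⁵ m² (ratio 4).
(1−a)S·A_cross = εσ·A_surf·T⁴  ⇒  T⁴ = (1−a)S/(4σ).
T⁴ = 0.670·1530/(4·5.67×10⁻⁸) = 4.520×10⁹ K⁴.
T = (4.520×10⁹)^(1/4).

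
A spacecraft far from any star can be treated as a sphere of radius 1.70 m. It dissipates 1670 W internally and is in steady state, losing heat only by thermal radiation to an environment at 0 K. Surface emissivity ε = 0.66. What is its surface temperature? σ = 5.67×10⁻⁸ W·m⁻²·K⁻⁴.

Steady state: internal power = radiated power, P = εσA T⁴.
Radiating area A = 4πr² = 36.32 m².
T⁴ = P/(εσA) = 1670/(0.66·5.67×10⁻⁸·36.32) = 1.229×10⁹ K⁴.
T = (1.229×10⁹)^(1/4).

T ≈ 187 K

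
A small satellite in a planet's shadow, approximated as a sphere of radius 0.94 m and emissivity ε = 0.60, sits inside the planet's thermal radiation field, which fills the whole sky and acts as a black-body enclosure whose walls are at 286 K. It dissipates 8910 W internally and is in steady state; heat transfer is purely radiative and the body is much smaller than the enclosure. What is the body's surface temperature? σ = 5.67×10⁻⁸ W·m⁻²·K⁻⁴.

For a small grey body in a large enclosure, net radiated power = εσA(T⁴ − T_w⁴).
Steady state: P = εσA(T⁴ − T_w⁴) with A = 4πr² = 11.10 m².
T⁴ = P/(εσA) + T_w⁴ = 8910/(0.60·5.67×10⁻⁸·11.10) + (286)⁴
    = 2.359×10¹⁰ + 6.691×10⁹ = 3.028×10¹⁰ K⁴.

T ≈ 417 K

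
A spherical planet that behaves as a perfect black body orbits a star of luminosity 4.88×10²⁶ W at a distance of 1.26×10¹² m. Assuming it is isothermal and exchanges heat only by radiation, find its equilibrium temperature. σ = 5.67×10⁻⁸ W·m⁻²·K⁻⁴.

First find the stellar flux at distance d: S = L/(4πd²) = 4.88×10²⁶/(4π·(1.26×10¹²)²) = 24.46 W/m².
For an isothermal sphere, absorbed (1−a)S·πr² = emitted σ·4πr²·T⁴, so T⁴ = (1−a)S/(4σ).
T⁴ = 1.00·24.46/(4·5.67×10⁻⁸) = 1.079×10⁸ K⁴.

T ≈ 102 K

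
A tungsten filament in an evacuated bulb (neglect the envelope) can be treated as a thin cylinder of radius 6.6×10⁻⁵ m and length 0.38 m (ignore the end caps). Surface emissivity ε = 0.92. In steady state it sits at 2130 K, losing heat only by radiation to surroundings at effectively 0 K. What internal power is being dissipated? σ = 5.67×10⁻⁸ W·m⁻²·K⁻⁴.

Steady state: P = εσA T⁴.
A = 2πrL = 1.576×10⁻⁴ m²; T⁴ = (2130)⁴ = 2.058×10¹³ K⁴.
P = 0.92 × 5.67×10⁻⁸ × 1.576×10⁻⁴ × 2.058×10¹³.

P ≈ 169 W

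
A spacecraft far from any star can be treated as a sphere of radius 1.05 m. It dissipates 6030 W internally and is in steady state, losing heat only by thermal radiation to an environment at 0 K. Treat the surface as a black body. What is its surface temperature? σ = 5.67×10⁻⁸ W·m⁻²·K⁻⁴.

Steady state: internal power = radiated power, P = εσA T⁴.
Radiating area A = 4πr² = 13.85 m².
T⁴ = P/(εσA) = 6030/(1.0·5.67×10⁻⁸·13.85) = 7.676×10⁹ K⁴.
T = (7.676×10⁹)^(1/4).

T ≈ 296 K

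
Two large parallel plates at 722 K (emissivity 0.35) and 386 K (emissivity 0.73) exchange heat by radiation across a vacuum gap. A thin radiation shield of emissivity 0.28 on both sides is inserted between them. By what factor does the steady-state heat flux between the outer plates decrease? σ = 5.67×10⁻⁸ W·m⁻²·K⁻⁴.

Without shield: q₀ = σΔ(T⁴)/(1/ε₁+1/ε₂−1) with denominator 3.227.
With shield the two gaps are in series; the resistances add: (1/ε₁+1/ε_s−1)+(1/ε_s+1/ε₂−1) = 5.429+3.941 = 9.370.
Heat-flux ratio q₀/q = 9.370/3.227.

factor ≈ 2.90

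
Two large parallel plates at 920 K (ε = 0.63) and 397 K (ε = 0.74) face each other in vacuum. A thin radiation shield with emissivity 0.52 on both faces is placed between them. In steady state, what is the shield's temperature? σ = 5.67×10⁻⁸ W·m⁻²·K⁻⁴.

In steady state the net flux on the hot side equals that on the cold side.
σ(T₁⁴−T_s⁴)/D₁ = σ(T_s⁴−T₂⁴)/D₂, with D₁ = 1/ε₁+1/ε_s−1 = 2.510, D₂ = 1/ε_s+1/ε₂−1 = 2.274.
Solve for T_s⁴: T_s⁴ = (D₂·T₁⁴ + D₁·T₂⁴)/(D₁+D₂) = 3.536×10¹¹ K⁴.

T_s ≈ 771 K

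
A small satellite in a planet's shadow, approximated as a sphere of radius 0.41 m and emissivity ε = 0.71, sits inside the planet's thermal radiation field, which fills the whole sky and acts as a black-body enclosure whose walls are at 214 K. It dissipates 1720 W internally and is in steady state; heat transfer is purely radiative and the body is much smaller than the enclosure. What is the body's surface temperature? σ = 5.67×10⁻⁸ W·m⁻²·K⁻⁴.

For a small grey body in a large enclosure, net radiated power = εσA(T⁴ − T_w⁴).
Steady state: P = εσA(T⁴ − T_w⁴) with A = 4πr² = 2.112 m².
T⁴ = P/(εσA) + T_w⁴ = 1720/(0.71·5.67×10⁻⁸·2.112) + (214)⁴
    = 2.023×10¹⁰ + 2.097×10⁹ = 2.232×10¹⁰ K⁴.

T ≈ 387 K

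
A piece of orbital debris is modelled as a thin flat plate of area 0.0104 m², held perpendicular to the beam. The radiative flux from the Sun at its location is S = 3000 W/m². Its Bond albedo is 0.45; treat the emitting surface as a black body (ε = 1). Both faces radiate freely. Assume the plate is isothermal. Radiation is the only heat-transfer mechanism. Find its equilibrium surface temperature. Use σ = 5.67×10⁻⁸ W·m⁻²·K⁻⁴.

At equilibrium, absorbed power = emitted power.
Absorbing cross-section = A = 0.01040 m²; emitting surface = 2A = 0.02080 m² (ratio 2).
(1−a)S·A_cross = εσ·A_surf·T⁴  ⇒  T⁴ = (1−a)S/(2σ).
T⁴ = 0.550·3000/(2·5.67×10⁻⁸) = 1.455×10¹⁰ K⁴.
T = (1.455×10¹⁰)^(1/4).

T ≈ 347 K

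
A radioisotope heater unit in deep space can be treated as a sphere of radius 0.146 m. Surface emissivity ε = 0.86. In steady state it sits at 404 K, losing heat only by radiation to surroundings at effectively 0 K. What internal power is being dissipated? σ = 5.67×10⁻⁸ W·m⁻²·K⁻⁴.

Steady state: P = εσA T⁴.
A = 4πr² = 0.2679 m²; T⁴ = (404)⁴ = 2.664×10¹⁰ K⁴.
P = 0.86 × 5.67×10⁻⁸ × 0.2679 × 2.664×10¹⁰.

P ≈ 348 W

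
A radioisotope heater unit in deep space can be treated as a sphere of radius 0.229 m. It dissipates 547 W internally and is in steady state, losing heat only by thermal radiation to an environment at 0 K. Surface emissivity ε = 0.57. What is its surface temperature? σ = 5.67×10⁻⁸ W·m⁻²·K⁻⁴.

Steady state: internal power = radiated power, P = εσA T⁴.
Radiating area A = 4πr² = 0.6590 m².
T⁴ = P/(εσA) = 547/(0.57·5.67×10⁻⁸·0.6590) = 2.568×10¹⁰ K⁴.
T = (2.568×10¹⁰)^(1/4).

T ≈ 400 K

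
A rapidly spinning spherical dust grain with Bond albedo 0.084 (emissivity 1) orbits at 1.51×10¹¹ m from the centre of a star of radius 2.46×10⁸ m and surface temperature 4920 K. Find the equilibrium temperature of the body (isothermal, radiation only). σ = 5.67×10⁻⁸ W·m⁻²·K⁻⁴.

T ≈ 137 K

The star's surface emits σT_*⁴; at distance d the flux is S = σT_*⁴(R_*/d)².
S = 5.67×10⁻⁸·(4920)⁴·(2.46×10⁸/1.51×10¹¹)² = 88.18 W/m².
For an isothermal sphere T⁴ = (1−a)S/(4σ) = 3.561×10⁸ K⁴.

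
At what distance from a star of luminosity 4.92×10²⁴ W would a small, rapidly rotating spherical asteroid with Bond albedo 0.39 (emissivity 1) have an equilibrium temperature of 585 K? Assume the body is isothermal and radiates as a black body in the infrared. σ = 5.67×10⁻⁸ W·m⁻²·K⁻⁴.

d ≈ 3.00×10⁹ m

For an isothermal black-emitting sphere, (1−a)S·πr² = σ·4πr²·T⁴ ⇒ S = 4σT⁴/(1−a).
S = 4·5.67×10⁻⁸·(585)⁴/0.610 = 43540 W/m².
Flux falls as S = L/(4πd²), so d = √(L/(4πS)) = √(4.92×10²⁴/(4π·43540)).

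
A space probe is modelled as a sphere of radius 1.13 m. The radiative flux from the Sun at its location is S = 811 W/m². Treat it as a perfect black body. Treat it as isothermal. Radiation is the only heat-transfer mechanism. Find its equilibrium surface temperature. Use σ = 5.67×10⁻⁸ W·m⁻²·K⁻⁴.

At equilibrium, absorbed power = emitted power.
Absorbing cross-section = πr² = 4.011 m²; emitting surface = 4πr² = 16.05 m² (ratio 4).
S·A_cross = εσ·A_surf·T⁴  ⇒  T⁴ = S/(4σ).
T⁴ = 1.00·811/(4·5.67×10⁻⁸) = 3.576×10⁹ K⁴.
T = (3.576×10⁹)^(1/4).

T ≈ 245 K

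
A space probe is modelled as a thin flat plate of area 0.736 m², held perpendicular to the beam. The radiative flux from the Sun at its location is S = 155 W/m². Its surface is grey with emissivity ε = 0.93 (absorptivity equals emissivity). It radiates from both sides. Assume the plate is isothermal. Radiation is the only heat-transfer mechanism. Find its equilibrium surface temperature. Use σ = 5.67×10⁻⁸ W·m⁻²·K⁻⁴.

At equilibrium, absorbed power = emitted power.
Absorbing cross-section = A = 0.7360 m²; emitting surface = 2A = 1.472 m² (ratio 2).
εS·A_cross = εσ·A_surf·T⁴  ⇒  T⁴ = S/(2σ)   (ε cancels).
T⁴ = 155/(2·5.67×10⁻⁸) = 1.367×10⁹ K⁴.
T = (1.367×10⁹)^(1/4).

T ≈ 192 K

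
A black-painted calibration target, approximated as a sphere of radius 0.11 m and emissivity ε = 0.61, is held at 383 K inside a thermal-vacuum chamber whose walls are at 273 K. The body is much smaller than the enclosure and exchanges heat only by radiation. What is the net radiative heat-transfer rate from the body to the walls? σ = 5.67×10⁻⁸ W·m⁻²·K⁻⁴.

For a small grey body in a large enclosure: P_net = εσA(T_body⁴ − T_wall⁴).
A = 4πr² = 0.1521 m²; T_body⁴ − T_wall⁴ = 2.152×10¹⁰ − 5.555×10⁹ = 1.596×10¹⁰ K⁴.
|P_net| = 0.61·5.67×10⁻⁸·0.1521·1.596×10¹⁰.

P_net ≈ 84.0 W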